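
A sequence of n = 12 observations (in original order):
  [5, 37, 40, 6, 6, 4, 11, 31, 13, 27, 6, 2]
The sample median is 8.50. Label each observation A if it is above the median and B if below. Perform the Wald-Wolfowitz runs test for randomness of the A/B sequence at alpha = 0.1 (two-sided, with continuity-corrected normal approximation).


Step 1: Compute median = 8.50; label A = above, B = below.
Labels in order: BAABBBAAAABB  (n_A = 6, n_B = 6)
Step 2: Count runs R = 5.
Step 3: Under H0 (random ordering), E[R] = 2*n_A*n_B/(n_A+n_B) + 1 = 2*6*6/12 + 1 = 7.0000.
        Var[R] = 2*n_A*n_B*(2*n_A*n_B - n_A - n_B) / ((n_A+n_B)^2 * (n_A+n_B-1)) = 4320/1584 = 2.7273.
        SD[R] = 1.6514.
Step 4: Continuity-corrected z = (R + 0.5 - E[R]) / SD[R] = (5 + 0.5 - 7.0000) / 1.6514 = -0.9083.
Step 5: Two-sided p-value via normal approximation = 2*(1 - Phi(|z|)) = 0.363722.
Step 6: alpha = 0.1. fail to reject H0.

R = 5, z = -0.9083, p = 0.363722, fail to reject H0.


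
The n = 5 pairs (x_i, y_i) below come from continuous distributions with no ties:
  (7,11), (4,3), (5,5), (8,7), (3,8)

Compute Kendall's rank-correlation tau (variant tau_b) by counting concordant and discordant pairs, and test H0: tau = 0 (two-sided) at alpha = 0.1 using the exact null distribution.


Step 1: Enumerate the 10 unordered pairs (i,j) with i<j and classify each by sign(x_j-x_i) * sign(y_j-y_i).
  (1,2):dx=-3,dy=-8->C; (1,3):dx=-2,dy=-6->C; (1,4):dx=+1,dy=-4->D; (1,5):dx=-4,dy=-3->C
  (2,3):dx=+1,dy=+2->C; (2,4):dx=+4,dy=+4->C; (2,5):dx=-1,dy=+5->D; (3,4):dx=+3,dy=+2->C
  (3,5):dx=-2,dy=+3->D; (4,5):dx=-5,dy=+1->D
Step 2: C = 6, D = 4, total pairs = 10.
Step 3: tau = (C - D)/(n(n-1)/2) = (6 - 4)/10 = 0.200000.
Step 4: Exact two-sided p-value (enumerate n! = 120 permutations of y under H0): p = 0.816667.
Step 5: alpha = 0.1. fail to reject H0.

tau_b = 0.2000 (C=6, D=4), p = 0.816667, fail to reject H0.


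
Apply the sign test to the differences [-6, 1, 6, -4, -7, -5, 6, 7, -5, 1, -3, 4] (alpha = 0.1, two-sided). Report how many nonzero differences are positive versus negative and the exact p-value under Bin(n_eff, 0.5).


Step 1: Discard zero differences. Original n = 12; n_eff = number of nonzero differences = 12.
Nonzero differences (with sign): -6, +1, +6, -4, -7, -5, +6, +7, -5, +1, -3, +4
Step 2: Count signs: positive = 6, negative = 6.
Step 3: Under H0: P(positive) = 0.5, so the number of positives S ~ Bin(12, 0.5).
Step 4: Two-sided exact p-value = sum of Bin(12,0.5) probabilities at or below the observed probability = 1.000000.
Step 5: alpha = 0.1. fail to reject H0.

n_eff = 12, pos = 6, neg = 6, p = 1.000000, fail to reject H0.


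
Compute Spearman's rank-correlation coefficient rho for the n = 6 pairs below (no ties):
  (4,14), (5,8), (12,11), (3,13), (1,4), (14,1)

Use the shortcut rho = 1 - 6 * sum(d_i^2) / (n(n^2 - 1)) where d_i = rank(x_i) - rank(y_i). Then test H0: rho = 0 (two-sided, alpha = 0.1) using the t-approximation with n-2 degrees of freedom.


Step 1: Rank x and y separately (midranks; no ties here).
rank(x): 4->3, 5->4, 12->5, 3->2, 1->1, 14->6
rank(y): 14->6, 8->3, 11->4, 13->5, 4->2, 1->1
Step 2: d_i = R_x(i) - R_y(i); compute d_i^2.
  (3-6)^2=9, (4-3)^2=1, (5-4)^2=1, (2-5)^2=9, (1-2)^2=1, (6-1)^2=25
sum(d^2) = 46.
Step 3: rho = 1 - 6*46 / (6*(6^2 - 1)) = 1 - 276/210 = -0.314286.
Step 4: Under H0, t = rho * sqrt((n-2)/(1-rho^2)) = -0.6621 ~ t(4).
Step 5: Two-sided p-value from the t-distribution with 4 df = 0.544093.
Step 6: alpha = 0.1. fail to reject H0.

rho = -0.3143, p = 0.544093, fail to reject H0 at alpha = 0.1.


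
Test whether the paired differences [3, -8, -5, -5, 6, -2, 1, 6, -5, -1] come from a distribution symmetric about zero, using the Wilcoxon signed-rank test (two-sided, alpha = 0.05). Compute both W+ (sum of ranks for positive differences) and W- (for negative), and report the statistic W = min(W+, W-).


Step 1: Drop any zero differences (none here) and take |d_i|.
|d| = [3, 8, 5, 5, 6, 2, 1, 6, 5, 1]
Step 2: Midrank |d_i| (ties get averaged ranks).
ranks: |3|->4, |8|->10, |5|->6, |5|->6, |6|->8.5, |2|->3, |1|->1.5, |6|->8.5, |5|->6, |1|->1.5
Step 3: Attach original signs; sum ranks with positive sign and with negative sign.
W+ = 4 + 8.5 + 1.5 + 8.5 = 22.5
W- = 10 + 6 + 6 + 3 + 6 + 1.5 = 32.5
(Check: W+ + W- = 55 should equal n(n+1)/2 = 55.)
Step 4: Test statistic W = min(W+, W-) = 22.5.
Step 5: Ties in |d|, so use the tie-corrected normal approximation.
        E[W] = n(n+1)/4 = 10*11/4 = 27.5.
        Tie groups: |d|=1 (t=2), |d|=5 (t=3), |d|=6 (t=2); sum(t^3 - t) = 36.
        Var[W] = n(n+1)(2n+1)/24 - sum(t^3-t)/48 = 2310/24 - 36/48 = 95.5.
        z = (W - E[W]) / sqrt(Var[W]) = (22.5 - 27.5) / 9.7724 = -0.5116.
        Two-sided p = 2*Phi(z) = 0.608900.
Step 6: alpha = 0.05. fail to reject H0.

W+ = 22.5, W- = 32.5, W = min = 22.5, p = 0.608900, fail to reject H0.


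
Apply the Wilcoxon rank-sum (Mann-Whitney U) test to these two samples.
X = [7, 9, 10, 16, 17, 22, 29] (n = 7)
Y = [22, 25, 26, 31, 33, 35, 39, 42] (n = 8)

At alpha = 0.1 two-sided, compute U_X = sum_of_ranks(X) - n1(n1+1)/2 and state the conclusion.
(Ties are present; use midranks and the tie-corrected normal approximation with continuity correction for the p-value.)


Step 1: Combine and sort all 15 observations; assign midranks.
sorted (value, group): (7,X), (9,X), (10,X), (16,X), (17,X), (22,X), (22,Y), (25,Y), (26,Y), (29,X), (31,Y), (33,Y), (35,Y), (39,Y), (42,Y)
ranks: 7->1, 9->2, 10->3, 16->4, 17->5, 22->6.5, 22->6.5, 25->8, 26->9, 29->10, 31->11, 33->12, 35->13, 39->14, 42->15
Step 2: Rank sum for X: R1 = 1 + 2 + 3 + 4 + 5 + 6.5 + 10 = 31.5.
Step 3: U_X = R1 - n1(n1+1)/2 = 31.5 - 7*8/2 = 31.5 - 28 = 3.5.
       U_Y = n1*n2 - U_X = 56 - 3.5 = 52.5.
Step 4: Ties are present, so use the tie-corrected normal approximation (with continuity correction) for the p-value.
Step 5: p-value = 0.005437; compare to alpha = 0.1. reject H0.

U_X = 3.5, p = 0.005437, reject H0 at alpha = 0.1.


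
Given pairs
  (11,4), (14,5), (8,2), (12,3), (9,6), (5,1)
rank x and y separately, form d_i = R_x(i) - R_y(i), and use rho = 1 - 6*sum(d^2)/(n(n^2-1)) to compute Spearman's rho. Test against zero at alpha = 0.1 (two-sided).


Step 1: Rank x and y separately (midranks; no ties here).
rank(x): 11->4, 14->6, 8->2, 12->5, 9->3, 5->1
rank(y): 4->4, 5->5, 2->2, 3->3, 6->6, 1->1
Step 2: d_i = R_x(i) - R_y(i); compute d_i^2.
  (4-4)^2=0, (6-5)^2=1, (2-2)^2=0, (5-3)^2=4, (3-6)^2=9, (1-1)^2=0
sum(d^2) = 14.
Step 3: rho = 1 - 6*14 / (6*(6^2 - 1)) = 1 - 84/210 = 0.600000.
Step 4: Under H0, t = rho * sqrt((n-2)/(1-rho^2)) = 1.5000 ~ t(4).
Step 5: Two-sided p-value from the t-distribution with 4 df = 0.208000.
Step 6: alpha = 0.1. fail to reject H0.

rho = 0.6000, p = 0.208000, fail to reject H0 at alpha = 0.1.


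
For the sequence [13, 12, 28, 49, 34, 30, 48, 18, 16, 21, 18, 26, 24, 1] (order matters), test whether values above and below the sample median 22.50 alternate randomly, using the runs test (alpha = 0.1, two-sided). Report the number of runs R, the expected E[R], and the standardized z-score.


Step 1: Compute median = 22.50; label A = above, B = below.
Labels in order: BBAAAAABBBBAAB  (n_A = 7, n_B = 7)
Step 2: Count runs R = 5.
Step 3: Under H0 (random ordering), E[R] = 2*n_A*n_B/(n_A+n_B) + 1 = 2*7*7/14 + 1 = 8.0000.
        Var[R] = 2*n_A*n_B*(2*n_A*n_B - n_A - n_B) / ((n_A+n_B)^2 * (n_A+n_B-1)) = 8232/2548 = 3.2308.
        SD[R] = 1.7974.
Step 4: Continuity-corrected z = (R + 0.5 - E[R]) / SD[R] = (5 + 0.5 - 8.0000) / 1.7974 = -1.3909.
Step 5: Two-sided p-value via normal approximation = 2*(1 - Phi(|z|)) = 0.164264.
Step 6: alpha = 0.1. fail to reject H0.

R = 5, z = -1.3909, p = 0.164264, fail to reject H0.


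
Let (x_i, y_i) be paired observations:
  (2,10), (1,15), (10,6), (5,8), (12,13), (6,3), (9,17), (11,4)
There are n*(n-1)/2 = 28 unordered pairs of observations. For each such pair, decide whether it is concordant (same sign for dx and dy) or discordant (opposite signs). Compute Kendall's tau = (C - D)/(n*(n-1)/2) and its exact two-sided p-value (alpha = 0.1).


Step 1: Enumerate the 28 unordered pairs (i,j) with i<j and classify each by sign(x_j-x_i) * sign(y_j-y_i).
  (1,2):dx=-1,dy=+5->D; (1,3):dx=+8,dy=-4->D; (1,4):dx=+3,dy=-2->D; (1,5):dx=+10,dy=+3->C
  (1,6):dx=+4,dy=-7->D; (1,7):dx=+7,dy=+7->C; (1,8):dx=+9,dy=-6->D; (2,3):dx=+9,dy=-9->D
  (2,4):dx=+4,dy=-7->D; (2,5):dx=+11,dy=-2->D; (2,6):dx=+5,dy=-12->D; (2,7):dx=+8,dy=+2->C
  (2,8):dx=+10,dy=-11->D; (3,4):dx=-5,dy=+2->D; (3,5):dx=+2,dy=+7->C; (3,6):dx=-4,dy=-3->C
  (3,7):dx=-1,dy=+11->D; (3,8):dx=+1,dy=-2->D; (4,5):dx=+7,dy=+5->C; (4,6):dx=+1,dy=-5->D
  (4,7):dx=+4,dy=+9->C; (4,8):dx=+6,dy=-4->D; (5,6):dx=-6,dy=-10->C; (5,7):dx=-3,dy=+4->D
  (5,8):dx=-1,dy=-9->C; (6,7):dx=+3,dy=+14->C; (6,8):dx=+5,dy=+1->C; (7,8):dx=+2,dy=-13->D
Step 2: C = 11, D = 17, total pairs = 28.
Step 3: tau = (C - D)/(n(n-1)/2) = (11 - 17)/28 = -0.214286.
Step 4: Exact two-sided p-value (enumerate n! = 40320 permutations of y under H0): p = 0.548413.
Step 5: alpha = 0.1. fail to reject H0.

tau_b = -0.2143 (C=11, D=17), p = 0.548413, fail to reject H0.


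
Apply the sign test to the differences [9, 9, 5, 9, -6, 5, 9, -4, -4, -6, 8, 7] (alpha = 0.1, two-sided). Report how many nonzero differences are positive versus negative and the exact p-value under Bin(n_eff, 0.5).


Step 1: Discard zero differences. Original n = 12; n_eff = number of nonzero differences = 12.
Nonzero differences (with sign): +9, +9, +5, +9, -6, +5, +9, -4, -4, -6, +8, +7
Step 2: Count signs: positive = 8, negative = 4.
Step 3: Under H0: P(positive) = 0.5, so the number of positives S ~ Bin(12, 0.5).
Step 4: Two-sided exact p-value = sum of Bin(12,0.5) probabilities at or below the observed probability = 0.387695.
Step 5: alpha = 0.1. fail to reject H0.

n_eff = 12, pos = 8, neg = 4, p = 0.387695, fail to reject H0.


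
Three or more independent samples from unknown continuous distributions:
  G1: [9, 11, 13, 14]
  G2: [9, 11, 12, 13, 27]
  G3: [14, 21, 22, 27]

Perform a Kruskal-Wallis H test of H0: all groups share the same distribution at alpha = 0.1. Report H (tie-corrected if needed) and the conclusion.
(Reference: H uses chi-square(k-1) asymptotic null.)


Step 1: Combine all N = 13 observations and assign midranks.
sorted (value, group, rank): (9,G1,1.5), (9,G2,1.5), (11,G1,3.5), (11,G2,3.5), (12,G2,5), (13,G1,6.5), (13,G2,6.5), (14,G1,8.5), (14,G3,8.5), (21,G3,10), (22,G3,11), (27,G2,12.5), (27,G3,12.5)
Step 2: Sum ranks within each group.
R_1 = 20 (n_1 = 4)
R_2 = 29 (n_2 = 5)
R_3 = 42 (n_3 = 4)
Step 3: H = 12/(N(N+1)) * sum(R_i^2/n_i) - 3(N+1)
     = 12/(13*14) * (20^2/4 + 29^2/5 + 42^2/4) - 3*14
     = 0.065934 * 709.2 - 42
     = 4.760440.
Step 4: Ties present; correction factor C = 1 - 30/(13^3 - 13) = 0.986264. Corrected H = 4.760440 / 0.986264 = 4.826741.
Step 5: Under H0, H ~ chi^2(2); p-value = 0.089513.
Step 6: alpha = 0.1. reject H0.

H = 4.8267, df = 2, p = 0.089513, reject H0.


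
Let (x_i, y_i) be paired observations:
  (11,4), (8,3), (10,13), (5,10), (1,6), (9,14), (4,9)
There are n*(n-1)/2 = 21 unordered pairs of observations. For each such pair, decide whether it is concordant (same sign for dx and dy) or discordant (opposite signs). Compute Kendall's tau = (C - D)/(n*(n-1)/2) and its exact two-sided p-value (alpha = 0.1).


Step 1: Enumerate the 21 unordered pairs (i,j) with i<j and classify each by sign(x_j-x_i) * sign(y_j-y_i).
  (1,2):dx=-3,dy=-1->C; (1,3):dx=-1,dy=+9->D; (1,4):dx=-6,dy=+6->D; (1,5):dx=-10,dy=+2->D
  (1,6):dx=-2,dy=+10->D; (1,7):dx=-7,dy=+5->D; (2,3):dx=+2,dy=+10->C; (2,4):dx=-3,dy=+7->D
  (2,5):dx=-7,dy=+3->D; (2,6):dx=+1,dy=+11->C; (2,7):dx=-4,dy=+6->D; (3,4):dx=-5,dy=-3->C
  (3,5):dx=-9,dy=-7->C; (3,6):dx=-1,dy=+1->D; (3,7):dx=-6,dy=-4->C; (4,5):dx=-4,dy=-4->C
  (4,6):dx=+4,dy=+4->C; (4,7):dx=-1,dy=-1->C; (5,6):dx=+8,dy=+8->C; (5,7):dx=+3,dy=+3->C
  (6,7):dx=-5,dy=-5->C
Step 2: C = 12, D = 9, total pairs = 21.
Step 3: tau = (C - D)/(n(n-1)/2) = (12 - 9)/21 = 0.142857.
Step 4: Exact two-sided p-value (enumerate n! = 5040 permutations of y under H0): p = 0.772619.
Step 5: alpha = 0.1. fail to reject H0.

tau_b = 0.1429 (C=12, D=9), p = 0.772619, fail to reject H0.


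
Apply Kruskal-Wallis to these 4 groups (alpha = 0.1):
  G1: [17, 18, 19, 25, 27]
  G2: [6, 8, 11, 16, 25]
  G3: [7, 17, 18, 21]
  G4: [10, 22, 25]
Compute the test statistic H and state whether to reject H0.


Step 1: Combine all N = 17 observations and assign midranks.
sorted (value, group, rank): (6,G2,1), (7,G3,2), (8,G2,3), (10,G4,4), (11,G2,5), (16,G2,6), (17,G1,7.5), (17,G3,7.5), (18,G1,9.5), (18,G3,9.5), (19,G1,11), (21,G3,12), (22,G4,13), (25,G1,15), (25,G2,15), (25,G4,15), (27,G1,17)
Step 2: Sum ranks within each group.
R_1 = 60 (n_1 = 5)
R_2 = 30 (n_2 = 5)
R_3 = 31 (n_3 = 4)
R_4 = 32 (n_4 = 3)
Step 3: H = 12/(N(N+1)) * sum(R_i^2/n_i) - 3(N+1)
     = 12/(17*18) * (60^2/5 + 30^2/5 + 31^2/4 + 32^2/3) - 3*18
     = 0.039216 * 1481.58 - 54
     = 4.101307.
Step 4: Ties present; correction factor C = 1 - 36/(17^3 - 17) = 0.992647. Corrected H = 4.101307 / 0.992647 = 4.131687.
Step 5: Under H0, H ~ chi^2(3); p-value = 0.247591.
Step 6: alpha = 0.1. fail to reject H0.

H = 4.1317, df = 3, p = 0.247591, fail to reject H0.


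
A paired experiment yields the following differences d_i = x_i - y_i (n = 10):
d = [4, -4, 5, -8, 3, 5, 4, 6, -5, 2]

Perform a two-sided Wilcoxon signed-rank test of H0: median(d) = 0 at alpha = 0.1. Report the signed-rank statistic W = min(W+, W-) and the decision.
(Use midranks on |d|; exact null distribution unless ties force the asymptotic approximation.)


Step 1: Drop any zero differences (none here) and take |d_i|.
|d| = [4, 4, 5, 8, 3, 5, 4, 6, 5, 2]
Step 2: Midrank |d_i| (ties get averaged ranks).
ranks: |4|->4, |4|->4, |5|->7, |8|->10, |3|->2, |5|->7, |4|->4, |6|->9, |5|->7, |2|->1
Step 3: Attach original signs; sum ranks with positive sign and with negative sign.
W+ = 4 + 7 + 2 + 7 + 4 + 9 + 1 = 34
W- = 4 + 10 + 7 = 21
(Check: W+ + W- = 55 should equal n(n+1)/2 = 55.)
Step 4: Test statistic W = min(W+, W-) = 21.
Step 5: Ties in |d|, so use the tie-corrected normal approximation.
        E[W] = n(n+1)/4 = 10*11/4 = 27.5.
        Tie groups: |d|=4 (t=3), |d|=5 (t=3); sum(t^3 - t) = 48.
        Var[W] = n(n+1)(2n+1)/24 - sum(t^3-t)/48 = 2310/24 - 48/48 = 95.25.
        z = (W - E[W]) / sqrt(Var[W]) = (21 - 27.5) / 9.7596 = -0.6660.
        Two-sided p = 2*Phi(z) = 0.505405.
Step 6: alpha = 0.1. fail to reject H0.

W+ = 34, W- = 21, W = min = 21, p = 0.505405, fail to reject H0.


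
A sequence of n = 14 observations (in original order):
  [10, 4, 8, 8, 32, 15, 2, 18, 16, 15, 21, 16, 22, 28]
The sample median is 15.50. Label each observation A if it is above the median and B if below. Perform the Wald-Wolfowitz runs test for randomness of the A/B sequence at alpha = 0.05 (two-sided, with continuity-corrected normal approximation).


Step 1: Compute median = 15.50; label A = above, B = below.
Labels in order: BBBBABBAABAAAA  (n_A = 7, n_B = 7)
Step 2: Count runs R = 6.
Step 3: Under H0 (random ordering), E[R] = 2*n_A*n_B/(n_A+n_B) + 1 = 2*7*7/14 + 1 = 8.0000.
        Var[R] = 2*n_A*n_B*(2*n_A*n_B - n_A - n_B) / ((n_A+n_B)^2 * (n_A+n_B-1)) = 8232/2548 = 3.2308.
        SD[R] = 1.7974.
Step 4: Continuity-corrected z = (R + 0.5 - E[R]) / SD[R] = (6 + 0.5 - 8.0000) / 1.7974 = -0.8345.
Step 5: Two-sided p-value via normal approximation = 2*(1 - Phi(|z|)) = 0.403986.
Step 6: alpha = 0.05. fail to reject H0.

R = 6, z = -0.8345, p = 0.403986, fail to reject H0.


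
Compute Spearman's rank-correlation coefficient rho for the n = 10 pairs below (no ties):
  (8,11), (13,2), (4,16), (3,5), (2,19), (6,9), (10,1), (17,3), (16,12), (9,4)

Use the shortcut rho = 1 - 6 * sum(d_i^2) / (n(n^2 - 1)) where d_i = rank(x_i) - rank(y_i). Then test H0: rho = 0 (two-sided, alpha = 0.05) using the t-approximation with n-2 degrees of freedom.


Step 1: Rank x and y separately (midranks; no ties here).
rank(x): 8->5, 13->8, 4->3, 3->2, 2->1, 6->4, 10->7, 17->10, 16->9, 9->6
rank(y): 11->7, 2->2, 16->9, 5->5, 19->10, 9->6, 1->1, 3->3, 12->8, 4->4
Step 2: d_i = R_x(i) - R_y(i); compute d_i^2.
  (5-7)^2=4, (8-2)^2=36, (3-9)^2=36, (2-5)^2=9, (1-10)^2=81, (4-6)^2=4, (7-1)^2=36, (10-3)^2=49, (9-8)^2=1, (6-4)^2=4
sum(d^2) = 260.
Step 3: rho = 1 - 6*260 / (10*(10^2 - 1)) = 1 - 1560/990 = -0.575758.
Step 4: Under H0, t = rho * sqrt((n-2)/(1-rho^2)) = -1.9917 ~ t(8).
Step 5: Two-sided p-value from the t-distribution with 8 df = 0.081553.
Step 6: alpha = 0.05. fail to reject H0.

rho = -0.5758, p = 0.081553, fail to reject H0 at alpha = 0.05.


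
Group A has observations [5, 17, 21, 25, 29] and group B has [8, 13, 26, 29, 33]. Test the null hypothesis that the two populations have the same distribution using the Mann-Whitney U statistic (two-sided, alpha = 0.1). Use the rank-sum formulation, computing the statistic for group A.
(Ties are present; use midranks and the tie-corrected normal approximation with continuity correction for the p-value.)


Step 1: Combine and sort all 10 observations; assign midranks.
sorted (value, group): (5,X), (8,Y), (13,Y), (17,X), (21,X), (25,X), (26,Y), (29,X), (29,Y), (33,Y)
ranks: 5->1, 8->2, 13->3, 17->4, 21->5, 25->6, 26->7, 29->8.5, 29->8.5, 33->10
Step 2: Rank sum for X: R1 = 1 + 4 + 5 + 6 + 8.5 = 24.5.
Step 3: U_X = R1 - n1(n1+1)/2 = 24.5 - 5*6/2 = 24.5 - 15 = 9.5.
       U_Y = n1*n2 - U_X = 25 - 9.5 = 15.5.
Step 4: Ties are present, so use the tie-corrected normal approximation (with continuity correction) for the p-value.
Step 5: p-value = 0.600402; compare to alpha = 0.1. fail to reject H0.

U_X = 9.5, p = 0.600402, fail to reject H0 at alpha = 0.1.


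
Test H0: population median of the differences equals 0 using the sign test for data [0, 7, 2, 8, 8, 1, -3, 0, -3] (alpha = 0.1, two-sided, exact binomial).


Step 1: Discard zero differences. Original n = 9; n_eff = number of nonzero differences = 7.
Nonzero differences (with sign): +7, +2, +8, +8, +1, -3, -3
Step 2: Count signs: positive = 5, negative = 2.
Step 3: Under H0: P(positive) = 0.5, so the number of positives S ~ Bin(7, 0.5).
Step 4: Two-sided exact p-value = sum of Bin(7,0.5) probabilities at or below the observed probability = 0.453125.
Step 5: alpha = 0.1. fail to reject H0.

n_eff = 7, pos = 5, neg = 2, p = 0.453125, fail to reject H0.


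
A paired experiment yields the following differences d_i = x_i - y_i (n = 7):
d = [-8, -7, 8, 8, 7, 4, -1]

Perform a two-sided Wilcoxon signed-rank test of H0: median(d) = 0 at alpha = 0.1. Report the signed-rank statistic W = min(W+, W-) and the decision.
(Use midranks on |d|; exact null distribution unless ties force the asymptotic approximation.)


Step 1: Drop any zero differences (none here) and take |d_i|.
|d| = [8, 7, 8, 8, 7, 4, 1]
Step 2: Midrank |d_i| (ties get averaged ranks).
ranks: |8|->6, |7|->3.5, |8|->6, |8|->6, |7|->3.5, |4|->2, |1|->1
Step 3: Attach original signs; sum ranks with positive sign and with negative sign.
W+ = 6 + 6 + 3.5 + 2 = 17.5
W- = 6 + 3.5 + 1 = 10.5
(Check: W+ + W- = 28 should equal n(n+1)/2 = 28.)
Step 4: Test statistic W = min(W+, W-) = 10.5.
Step 5: Ties in |d|, so use the tie-corrected normal approximation.
        E[W] = n(n+1)/4 = 7*8/4 = 14.
        Tie groups: |d|=7 (t=2), |d|=8 (t=3); sum(t^3 - t) = 30.
        Var[W] = n(n+1)(2n+1)/24 - sum(t^3-t)/48 = 840/24 - 30/48 = 34.375.
        z = (W - E[W]) / sqrt(Var[W]) = (10.5 - 14) / 5.8630 = -0.5970.
        Two-sided p = 2*Phi(z) = 0.550533.
Step 6: alpha = 0.1. fail to reject H0.

W+ = 17.5, W- = 10.5, W = min = 10.5, p = 0.550533, fail to reject H0.


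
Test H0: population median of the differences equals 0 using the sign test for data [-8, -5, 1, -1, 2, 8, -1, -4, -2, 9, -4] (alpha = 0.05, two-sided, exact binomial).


Step 1: Discard zero differences. Original n = 11; n_eff = number of nonzero differences = 11.
Nonzero differences (with sign): -8, -5, +1, -1, +2, +8, -1, -4, -2, +9, -4
Step 2: Count signs: positive = 4, negative = 7.
Step 3: Under H0: P(positive) = 0.5, so the number of positives S ~ Bin(11, 0.5).
Step 4: Two-sided exact p-value = sum of Bin(11,0.5) probabilities at or below the observed probability = 0.548828.
Step 5: alpha = 0.05. fail to reject H0.

n_eff = 11, pos = 4, neg = 7, p = 0.548828, fail to reject H0.


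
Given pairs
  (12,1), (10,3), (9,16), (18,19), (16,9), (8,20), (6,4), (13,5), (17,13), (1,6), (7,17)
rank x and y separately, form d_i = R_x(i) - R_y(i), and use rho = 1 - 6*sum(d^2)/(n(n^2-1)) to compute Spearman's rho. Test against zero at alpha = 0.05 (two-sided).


Step 1: Rank x and y separately (midranks; no ties here).
rank(x): 12->7, 10->6, 9->5, 18->11, 16->9, 8->4, 6->2, 13->8, 17->10, 1->1, 7->3
rank(y): 1->1, 3->2, 16->8, 19->10, 9->6, 20->11, 4->3, 5->4, 13->7, 6->5, 17->9
Step 2: d_i = R_x(i) - R_y(i); compute d_i^2.
  (7-1)^2=36, (6-2)^2=16, (5-8)^2=9, (11-10)^2=1, (9-6)^2=9, (4-11)^2=49, (2-3)^2=1, (8-4)^2=16, (10-7)^2=9, (1-5)^2=16, (3-9)^2=36
sum(d^2) = 198.
Step 3: rho = 1 - 6*198 / (11*(11^2 - 1)) = 1 - 1188/1320 = 0.100000.
Step 4: Under H0, t = rho * sqrt((n-2)/(1-rho^2)) = 0.3015 ~ t(9).
Step 5: Two-sided p-value from the t-distribution with 9 df = 0.769875.
Step 6: alpha = 0.05. fail to reject H0.

rho = 0.1000, p = 0.769875, fail to reject H0 at alpha = 0.05.


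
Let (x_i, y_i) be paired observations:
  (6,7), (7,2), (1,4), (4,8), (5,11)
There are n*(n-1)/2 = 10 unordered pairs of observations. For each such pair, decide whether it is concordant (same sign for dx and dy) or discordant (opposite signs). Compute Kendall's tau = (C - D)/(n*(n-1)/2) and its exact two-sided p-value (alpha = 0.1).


Step 1: Enumerate the 10 unordered pairs (i,j) with i<j and classify each by sign(x_j-x_i) * sign(y_j-y_i).
  (1,2):dx=+1,dy=-5->D; (1,3):dx=-5,dy=-3->C; (1,4):dx=-2,dy=+1->D; (1,5):dx=-1,dy=+4->D
  (2,3):dx=-6,dy=+2->D; (2,4):dx=-3,dy=+6->D; (2,5):dx=-2,dy=+9->D; (3,4):dx=+3,dy=+4->C
  (3,5):dx=+4,dy=+7->C; (4,5):dx=+1,dy=+3->C
Step 2: C = 4, D = 6, total pairs = 10.
Step 3: tau = (C - D)/(n(n-1)/2) = (4 - 6)/10 = -0.200000.
Step 4: Exact two-sided p-value (enumerate n! = 120 permutations of y under H0): p = 0.816667.
Step 5: alpha = 0.1. fail to reject H0.

tau_b = -0.2000 (C=4, D=6), p = 0.816667, fail to reject H0.


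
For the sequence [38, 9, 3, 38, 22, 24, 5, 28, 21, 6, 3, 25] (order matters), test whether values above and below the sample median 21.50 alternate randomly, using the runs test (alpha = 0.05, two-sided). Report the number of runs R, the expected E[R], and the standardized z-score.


Step 1: Compute median = 21.50; label A = above, B = below.
Labels in order: ABBAAABABBBA  (n_A = 6, n_B = 6)
Step 2: Count runs R = 7.
Step 3: Under H0 (random ordering), E[R] = 2*n_A*n_B/(n_A+n_B) + 1 = 2*6*6/12 + 1 = 7.0000.
        Var[R] = 2*n_A*n_B*(2*n_A*n_B - n_A - n_B) / ((n_A+n_B)^2 * (n_A+n_B-1)) = 4320/1584 = 2.7273.
        SD[R] = 1.6514.
Step 4: R = E[R], so z = 0 with no continuity correction.
Step 5: Two-sided p-value via normal approximation = 2*(1 - Phi(|z|)) = 1.000000.
Step 6: alpha = 0.05. fail to reject H0.

R = 7, z = 0.0000, p = 1.000000, fail to reject H0.


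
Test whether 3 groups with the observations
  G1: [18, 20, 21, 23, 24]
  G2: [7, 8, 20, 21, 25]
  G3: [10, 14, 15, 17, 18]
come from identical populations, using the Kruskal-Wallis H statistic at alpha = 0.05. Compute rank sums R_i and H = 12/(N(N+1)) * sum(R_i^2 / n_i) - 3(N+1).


Step 1: Combine all N = 15 observations and assign midranks.
sorted (value, group, rank): (7,G2,1), (8,G2,2), (10,G3,3), (14,G3,4), (15,G3,5), (17,G3,6), (18,G1,7.5), (18,G3,7.5), (20,G1,9.5), (20,G2,9.5), (21,G1,11.5), (21,G2,11.5), (23,G1,13), (24,G1,14), (25,G2,15)
Step 2: Sum ranks within each group.
R_1 = 55.5 (n_1 = 5)
R_2 = 39 (n_2 = 5)
R_3 = 25.5 (n_3 = 5)
Step 3: H = 12/(N(N+1)) * sum(R_i^2/n_i) - 3(N+1)
     = 12/(15*16) * (55.5^2/5 + 39^2/5 + 25.5^2/5) - 3*16
     = 0.050000 * 1050.3 - 48
     = 4.515000.
Step 4: Ties present; correction factor C = 1 - 18/(15^3 - 15) = 0.994643. Corrected H = 4.515000 / 0.994643 = 4.539318.
Step 5: Under H0, H ~ chi^2(2); p-value = 0.103347.
Step 6: alpha = 0.05. fail to reject H0.

H = 4.5393, df = 2, p = 0.103347, fail to reject H0.


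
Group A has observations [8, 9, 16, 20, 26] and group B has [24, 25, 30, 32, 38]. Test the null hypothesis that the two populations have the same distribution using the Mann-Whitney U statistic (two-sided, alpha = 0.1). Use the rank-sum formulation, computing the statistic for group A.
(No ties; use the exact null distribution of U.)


Step 1: Combine and sort all 10 observations; assign midranks.
sorted (value, group): (8,X), (9,X), (16,X), (20,X), (24,Y), (25,Y), (26,X), (30,Y), (32,Y), (38,Y)
ranks: 8->1, 9->2, 16->3, 20->4, 24->5, 25->6, 26->7, 30->8, 32->9, 38->10
Step 2: Rank sum for X: R1 = 1 + 2 + 3 + 4 + 7 = 17.
Step 3: U_X = R1 - n1(n1+1)/2 = 17 - 5*6/2 = 17 - 15 = 2.
       U_Y = n1*n2 - U_X = 25 - 2 = 23.
Step 4: No ties, so the exact null distribution of U (based on enumerating the C(10,5) = 252 equally likely rank assignments) gives the two-sided p-value.
Step 5: p-value = 0.031746; compare to alpha = 0.1. reject H0.

U_X = 2, p = 0.031746, reject H0 at alpha = 0.1.


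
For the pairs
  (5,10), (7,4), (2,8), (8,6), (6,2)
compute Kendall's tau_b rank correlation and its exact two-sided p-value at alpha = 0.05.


Step 1: Enumerate the 10 unordered pairs (i,j) with i<j and classify each by sign(x_j-x_i) * sign(y_j-y_i).
  (1,2):dx=+2,dy=-6->D; (1,3):dx=-3,dy=-2->C; (1,4):dx=+3,dy=-4->D; (1,5):dx=+1,dy=-8->D
  (2,3):dx=-5,dy=+4->D; (2,4):dx=+1,dy=+2->C; (2,5):dx=-1,dy=-2->C; (3,4):dx=+6,dy=-2->D
  (3,5):dx=+4,dy=-6->D; (4,5):dx=-2,dy=-4->C
Step 2: C = 4, D = 6, total pairs = 10.
Step 3: tau = (C - D)/(n(n-1)/2) = (4 - 6)/10 = -0.200000.
Step 4: Exact two-sided p-value (enumerate n! = 120 permutations of y under H0): p = 0.816667.
Step 5: alpha = 0.05. fail to reject H0.

tau_b = -0.2000 (C=4, D=6), p = 0.816667, fail to reject H0.


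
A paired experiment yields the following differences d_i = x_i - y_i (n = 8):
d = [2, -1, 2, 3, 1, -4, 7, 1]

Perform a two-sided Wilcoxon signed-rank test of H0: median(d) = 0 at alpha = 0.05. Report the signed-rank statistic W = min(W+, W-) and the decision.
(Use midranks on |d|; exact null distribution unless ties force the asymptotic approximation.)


Step 1: Drop any zero differences (none here) and take |d_i|.
|d| = [2, 1, 2, 3, 1, 4, 7, 1]
Step 2: Midrank |d_i| (ties get averaged ranks).
ranks: |2|->4.5, |1|->2, |2|->4.5, |3|->6, |1|->2, |4|->7, |7|->8, |1|->2
Step 3: Attach original signs; sum ranks with positive sign and with negative sign.
W+ = 4.5 + 4.5 + 6 + 2 + 8 + 2 = 27
W- = 2 + 7 = 9
(Check: W+ + W- = 36 should equal n(n+1)/2 = 36.)
Step 4: Test statistic W = min(W+, W-) = 9.
Step 5: Ties in |d|, so use the tie-corrected normal approximation.
        E[W] = n(n+1)/4 = 8*9/4 = 18.
        Tie groups: |d|=1 (t=3), |d|=2 (t=2); sum(t^3 - t) = 30.
        Var[W] = n(n+1)(2n+1)/24 - sum(t^3-t)/48 = 1224/24 - 30/48 = 50.375.
        z = (W - E[W]) / sqrt(Var[W]) = (9 - 18) / 7.0975 = -1.2680.
        Two-sided p = 2*Phi(z) = 0.204782.
Step 6: alpha = 0.05. fail to reject H0.

W+ = 27, W- = 9, W = min = 9, p = 0.204782, fail to reject H0.


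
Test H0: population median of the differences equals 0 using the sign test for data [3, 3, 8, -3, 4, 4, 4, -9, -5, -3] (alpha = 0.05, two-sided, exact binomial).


Step 1: Discard zero differences. Original n = 10; n_eff = number of nonzero differences = 10.
Nonzero differences (with sign): +3, +3, +8, -3, +4, +4, +4, -9, -5, -3
Step 2: Count signs: positive = 6, negative = 4.
Step 3: Under H0: P(positive) = 0.5, so the number of positives S ~ Bin(10, 0.5).
Step 4: Two-sided exact p-value = sum of Bin(10,0.5) probabilities at or below the observed probability = 0.753906.
Step 5: alpha = 0.05. fail to reject H0.

n_eff = 10, pos = 6, neg = 4, p = 0.753906, fail to reject H0.


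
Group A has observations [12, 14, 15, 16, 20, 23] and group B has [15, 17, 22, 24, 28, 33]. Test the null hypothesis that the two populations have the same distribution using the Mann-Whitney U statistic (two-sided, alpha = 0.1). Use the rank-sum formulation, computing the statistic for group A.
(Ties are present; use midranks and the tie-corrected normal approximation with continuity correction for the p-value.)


Step 1: Combine and sort all 12 observations; assign midranks.
sorted (value, group): (12,X), (14,X), (15,X), (15,Y), (16,X), (17,Y), (20,X), (22,Y), (23,X), (24,Y), (28,Y), (33,Y)
ranks: 12->1, 14->2, 15->3.5, 15->3.5, 16->5, 17->6, 20->7, 22->8, 23->9, 24->10, 28->11, 33->12
Step 2: Rank sum for X: R1 = 1 + 2 + 3.5 + 5 + 7 + 9 = 27.5.
Step 3: U_X = R1 - n1(n1+1)/2 = 27.5 - 6*7/2 = 27.5 - 21 = 6.5.
       U_Y = n1*n2 - U_X = 36 - 6.5 = 29.5.
Step 4: Ties are present, so use the tie-corrected normal approximation (with continuity correction) for the p-value.
Step 5: p-value = 0.077648; compare to alpha = 0.1. reject H0.

U_X = 6.5, p = 0.077648, reject H0 at alpha = 0.1.


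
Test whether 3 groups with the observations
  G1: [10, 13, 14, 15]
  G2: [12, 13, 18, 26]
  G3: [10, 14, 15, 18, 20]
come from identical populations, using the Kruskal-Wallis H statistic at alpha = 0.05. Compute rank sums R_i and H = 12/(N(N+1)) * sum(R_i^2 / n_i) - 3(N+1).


Step 1: Combine all N = 13 observations and assign midranks.
sorted (value, group, rank): (10,G1,1.5), (10,G3,1.5), (12,G2,3), (13,G1,4.5), (13,G2,4.5), (14,G1,6.5), (14,G3,6.5), (15,G1,8.5), (15,G3,8.5), (18,G2,10.5), (18,G3,10.5), (20,G3,12), (26,G2,13)
Step 2: Sum ranks within each group.
R_1 = 21 (n_1 = 4)
R_2 = 31 (n_2 = 4)
R_3 = 39 (n_3 = 5)
Step 3: H = 12/(N(N+1)) * sum(R_i^2/n_i) - 3(N+1)
     = 12/(13*14) * (21^2/4 + 31^2/4 + 39^2/5) - 3*14
     = 0.065934 * 654.7 - 42
     = 1.167033.
Step 4: Ties present; correction factor C = 1 - 30/(13^3 - 13) = 0.986264. Corrected H = 1.167033 / 0.986264 = 1.183287.
Step 5: Under H0, H ~ chi^2(2); p-value = 0.553417.
Step 6: alpha = 0.05. fail to reject H0.

H = 1.1833, df = 2, p = 0.553417, fail to reject H0.


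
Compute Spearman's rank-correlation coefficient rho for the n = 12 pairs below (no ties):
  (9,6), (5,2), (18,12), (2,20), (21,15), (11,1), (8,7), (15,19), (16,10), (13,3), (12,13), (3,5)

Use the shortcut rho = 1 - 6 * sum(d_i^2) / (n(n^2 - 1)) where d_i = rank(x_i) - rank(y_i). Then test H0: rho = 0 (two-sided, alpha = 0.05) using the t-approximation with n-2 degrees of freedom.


Step 1: Rank x and y separately (midranks; no ties here).
rank(x): 9->5, 5->3, 18->11, 2->1, 21->12, 11->6, 8->4, 15->9, 16->10, 13->8, 12->7, 3->2
rank(y): 6->5, 2->2, 12->8, 20->12, 15->10, 1->1, 7->6, 19->11, 10->7, 3->3, 13->9, 5->4
Step 2: d_i = R_x(i) - R_y(i); compute d_i^2.
  (5-5)^2=0, (3-2)^2=1, (11-8)^2=9, (1-12)^2=121, (12-10)^2=4, (6-1)^2=25, (4-6)^2=4, (9-11)^2=4, (10-7)^2=9, (8-3)^2=25, (7-9)^2=4, (2-4)^2=4
sum(d^2) = 210.
Step 3: rho = 1 - 6*210 / (12*(12^2 - 1)) = 1 - 1260/1716 = 0.265734.
Step 4: Under H0, t = rho * sqrt((n-2)/(1-rho^2)) = 0.8717 ~ t(10).
Step 5: Two-sided p-value from the t-distribution with 10 df = 0.403833.
Step 6: alpha = 0.05. fail to reject H0.

rho = 0.2657, p = 0.403833, fail to reject H0 at alpha = 0.05.


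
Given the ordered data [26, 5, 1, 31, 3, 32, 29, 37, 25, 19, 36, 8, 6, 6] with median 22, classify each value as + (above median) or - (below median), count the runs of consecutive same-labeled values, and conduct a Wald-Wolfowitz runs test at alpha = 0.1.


Step 1: Compute median = 22; label A = above, B = below.
Labels in order: ABBABAAAABABBB  (n_A = 7, n_B = 7)
Step 2: Count runs R = 8.
Step 3: Under H0 (random ordering), E[R] = 2*n_A*n_B/(n_A+n_B) + 1 = 2*7*7/14 + 1 = 8.0000.
        Var[R] = 2*n_A*n_B*(2*n_A*n_B - n_A - n_B) / ((n_A+n_B)^2 * (n_A+n_B-1)) = 8232/2548 = 3.2308.
        SD[R] = 1.7974.
Step 4: R = E[R], so z = 0 with no continuity correction.
Step 5: Two-sided p-value via normal approximation = 2*(1 - Phi(|z|)) = 1.000000.
Step 6: alpha = 0.1. fail to reject H0.

R = 8, z = 0.0000, p = 1.000000, fail to reject H0.


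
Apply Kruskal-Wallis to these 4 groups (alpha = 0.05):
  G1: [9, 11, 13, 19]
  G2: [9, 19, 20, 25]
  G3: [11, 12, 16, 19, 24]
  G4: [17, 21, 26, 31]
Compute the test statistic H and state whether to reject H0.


Step 1: Combine all N = 17 observations and assign midranks.
sorted (value, group, rank): (9,G1,1.5), (9,G2,1.5), (11,G1,3.5), (11,G3,3.5), (12,G3,5), (13,G1,6), (16,G3,7), (17,G4,8), (19,G1,10), (19,G2,10), (19,G3,10), (20,G2,12), (21,G4,13), (24,G3,14), (25,G2,15), (26,G4,16), (31,G4,17)
Step 2: Sum ranks within each group.
R_1 = 21 (n_1 = 4)
R_2 = 38.5 (n_2 = 4)
R_3 = 39.5 (n_3 = 5)
R_4 = 54 (n_4 = 4)
Step 3: H = 12/(N(N+1)) * sum(R_i^2/n_i) - 3(N+1)
     = 12/(17*18) * (21^2/4 + 38.5^2/4 + 39.5^2/5 + 54^2/4) - 3*18
     = 0.039216 * 1521.86 - 54
     = 5.680882.
Step 4: Ties present; correction factor C = 1 - 36/(17^3 - 17) = 0.992647. Corrected H = 5.680882 / 0.992647 = 5.722963.
Step 5: Under H0, H ~ chi^2(3); p-value = 0.125895.
Step 6: alpha = 0.05. fail to reject H0.

H = 5.7230, df = 3, p = 0.125895, fail to reject H0.


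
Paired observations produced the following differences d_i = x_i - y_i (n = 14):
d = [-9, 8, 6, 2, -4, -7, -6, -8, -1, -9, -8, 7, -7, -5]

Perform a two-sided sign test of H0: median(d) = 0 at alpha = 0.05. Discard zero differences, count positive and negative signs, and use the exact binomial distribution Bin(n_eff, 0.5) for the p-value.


Step 1: Discard zero differences. Original n = 14; n_eff = number of nonzero differences = 14.
Nonzero differences (with sign): -9, +8, +6, +2, -4, -7, -6, -8, -1, -9, -8, +7, -7, -5
Step 2: Count signs: positive = 4, negative = 10.
Step 3: Under H0: P(positive) = 0.5, so the number of positives S ~ Bin(14, 0.5).
Step 4: Two-sided exact p-value = sum of Bin(14,0.5) probabilities at or below the observed probability = 0.179565.
Step 5: alpha = 0.05. fail to reject H0.

n_eff = 14, pos = 4, neg = 10, p = 0.179565, fail to reject H0.


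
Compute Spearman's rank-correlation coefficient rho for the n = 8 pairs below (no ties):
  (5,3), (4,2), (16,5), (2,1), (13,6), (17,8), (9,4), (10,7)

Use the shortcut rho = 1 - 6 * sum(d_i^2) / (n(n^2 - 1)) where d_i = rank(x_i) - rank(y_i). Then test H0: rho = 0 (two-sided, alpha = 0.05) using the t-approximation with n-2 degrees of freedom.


Step 1: Rank x and y separately (midranks; no ties here).
rank(x): 5->3, 4->2, 16->7, 2->1, 13->6, 17->8, 9->4, 10->5
rank(y): 3->3, 2->2, 5->5, 1->1, 6->6, 8->8, 4->4, 7->7
Step 2: d_i = R_x(i) - R_y(i); compute d_i^2.
  (3-3)^2=0, (2-2)^2=0, (7-5)^2=4, (1-1)^2=0, (6-6)^2=0, (8-8)^2=0, (4-4)^2=0, (5-7)^2=4
sum(d^2) = 8.
Step 3: rho = 1 - 6*8 / (8*(8^2 - 1)) = 1 - 48/504 = 0.904762.
Step 4: Under H0, t = rho * sqrt((n-2)/(1-rho^2)) = 5.2034 ~ t(6).
Step 5: Two-sided p-value from the t-distribution with 6 df = 0.002008.
Step 6: alpha = 0.05. reject H0.

rho = 0.9048, p = 0.002008, reject H0 at alpha = 0.05.


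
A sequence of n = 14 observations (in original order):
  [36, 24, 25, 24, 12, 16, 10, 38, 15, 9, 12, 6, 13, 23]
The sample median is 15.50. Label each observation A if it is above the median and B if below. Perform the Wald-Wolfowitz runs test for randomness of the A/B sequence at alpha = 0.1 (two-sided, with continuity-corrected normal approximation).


Step 1: Compute median = 15.50; label A = above, B = below.
Labels in order: AAAABABABBBBBA  (n_A = 7, n_B = 7)
Step 2: Count runs R = 7.
Step 3: Under H0 (random ordering), E[R] = 2*n_A*n_B/(n_A+n_B) + 1 = 2*7*7/14 + 1 = 8.0000.
        Var[R] = 2*n_A*n_B*(2*n_A*n_B - n_A - n_B) / ((n_A+n_B)^2 * (n_A+n_B-1)) = 8232/2548 = 3.2308.
        SD[R] = 1.7974.
Step 4: Continuity-corrected z = (R + 0.5 - E[R]) / SD[R] = (7 + 0.5 - 8.0000) / 1.7974 = -0.2782.
Step 5: Two-sided p-value via normal approximation = 2*(1 - Phi(|z|)) = 0.780879.
Step 6: alpha = 0.1. fail to reject H0.

R = 7, z = -0.2782, p = 0.780879, fail to reject H0.


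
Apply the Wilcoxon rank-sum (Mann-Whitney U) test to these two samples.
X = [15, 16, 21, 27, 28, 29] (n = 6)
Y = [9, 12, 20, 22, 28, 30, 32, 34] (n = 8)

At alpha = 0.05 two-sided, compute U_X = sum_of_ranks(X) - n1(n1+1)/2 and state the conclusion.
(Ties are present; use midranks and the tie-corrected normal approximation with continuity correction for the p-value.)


Step 1: Combine and sort all 14 observations; assign midranks.
sorted (value, group): (9,Y), (12,Y), (15,X), (16,X), (20,Y), (21,X), (22,Y), (27,X), (28,X), (28,Y), (29,X), (30,Y), (32,Y), (34,Y)
ranks: 9->1, 12->2, 15->3, 16->4, 20->5, 21->6, 22->7, 27->8, 28->9.5, 28->9.5, 29->11, 30->12, 32->13, 34->14
Step 2: Rank sum for X: R1 = 3 + 4 + 6 + 8 + 9.5 + 11 = 41.5.
Step 3: U_X = R1 - n1(n1+1)/2 = 41.5 - 6*7/2 = 41.5 - 21 = 20.5.
       U_Y = n1*n2 - U_X = 48 - 20.5 = 27.5.
Step 4: Ties are present, so use the tie-corrected normal approximation (with continuity correction) for the p-value.
Step 5: p-value = 0.698220; compare to alpha = 0.05. fail to reject H0.

U_X = 20.5, p = 0.698220, fail to reject H0 at alpha = 0.05.


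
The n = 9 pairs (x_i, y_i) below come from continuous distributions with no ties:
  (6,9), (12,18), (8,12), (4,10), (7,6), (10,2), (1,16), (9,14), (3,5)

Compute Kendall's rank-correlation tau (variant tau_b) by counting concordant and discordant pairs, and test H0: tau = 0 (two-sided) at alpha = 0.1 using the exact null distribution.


Step 1: Enumerate the 36 unordered pairs (i,j) with i<j and classify each by sign(x_j-x_i) * sign(y_j-y_i).
  (1,2):dx=+6,dy=+9->C; (1,3):dx=+2,dy=+3->C; (1,4):dx=-2,dy=+1->D; (1,5):dx=+1,dy=-3->D
  (1,6):dx=+4,dy=-7->D; (1,7):dx=-5,dy=+7->D; (1,8):dx=+3,dy=+5->C; (1,9):dx=-3,dy=-4->C
  (2,3):dx=-4,dy=-6->C; (2,4):dx=-8,dy=-8->C; (2,5):dx=-5,dy=-12->C; (2,6):dx=-2,dy=-16->C
  (2,7):dx=-11,dy=-2->C; (2,8):dx=-3,dy=-4->C; (2,9):dx=-9,dy=-13->C; (3,4):dx=-4,dy=-2->C
  (3,5):dx=-1,dy=-6->C; (3,6):dx=+2,dy=-10->D; (3,7):dx=-7,dy=+4->D; (3,8):dx=+1,dy=+2->C
  (3,9):dx=-5,dy=-7->C; (4,5):dx=+3,dy=-4->D; (4,6):dx=+6,dy=-8->D; (4,7):dx=-3,dy=+6->D
  (4,8):dx=+5,dy=+4->C; (4,9):dx=-1,dy=-5->C; (5,6):dx=+3,dy=-4->D; (5,7):dx=-6,dy=+10->D
  (5,8):dx=+2,dy=+8->C; (5,9):dx=-4,dy=-1->C; (6,7):dx=-9,dy=+14->D; (6,8):dx=-1,dy=+12->D
  (6,9):dx=-7,dy=+3->D; (7,8):dx=+8,dy=-2->D; (7,9):dx=+2,dy=-11->D; (8,9):dx=-6,dy=-9->C
Step 2: C = 20, D = 16, total pairs = 36.
Step 3: tau = (C - D)/(n(n-1)/2) = (20 - 16)/36 = 0.111111.
Step 4: Exact two-sided p-value (enumerate n! = 362880 permutations of y under H0): p = 0.761414.
Step 5: alpha = 0.1. fail to reject H0.

tau_b = 0.1111 (C=20, D=16), p = 0.761414, fail to reject H0.


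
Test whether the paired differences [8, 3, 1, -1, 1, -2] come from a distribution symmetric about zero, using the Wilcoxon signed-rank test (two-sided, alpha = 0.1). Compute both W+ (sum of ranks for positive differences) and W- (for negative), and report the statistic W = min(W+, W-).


Step 1: Drop any zero differences (none here) and take |d_i|.
|d| = [8, 3, 1, 1, 1, 2]
Step 2: Midrank |d_i| (ties get averaged ranks).
ranks: |8|->6, |3|->5, |1|->2, |1|->2, |1|->2, |2|->4
Step 3: Attach original signs; sum ranks with positive sign and with negative sign.
W+ = 6 + 5 + 2 + 2 = 15
W- = 2 + 4 = 6
(Check: W+ + W- = 21 should equal n(n+1)/2 = 21.)
Step 4: Test statistic W = min(W+, W-) = 6.
Step 5: Ties in |d|, so use the tie-corrected normal approximation.
        E[W] = n(n+1)/4 = 6*7/4 = 10.5.
        Tie groups: |d|=1 (t=3); sum(t^3 - t) = 24.
        Var[W] = n(n+1)(2n+1)/24 - sum(t^3-t)/48 = 546/24 - 24/48 = 22.25.
        z = (W - E[W]) / sqrt(Var[W]) = (6 - 10.5) / 4.7170 = -0.9540.
        Two-sided p = 2*Phi(z) = 0.340085.
Step 6: alpha = 0.1. fail to reject H0.

W+ = 15, W- = 6, W = min = 6, p = 0.340085, fail to reject H0.


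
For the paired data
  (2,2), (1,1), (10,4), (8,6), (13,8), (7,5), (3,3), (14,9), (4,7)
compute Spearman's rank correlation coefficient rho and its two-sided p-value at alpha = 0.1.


Step 1: Rank x and y separately (midranks; no ties here).
rank(x): 2->2, 1->1, 10->7, 8->6, 13->8, 7->5, 3->3, 14->9, 4->4
rank(y): 2->2, 1->1, 4->4, 6->6, 8->8, 5->5, 3->3, 9->9, 7->7
Step 2: d_i = R_x(i) - R_y(i); compute d_i^2.
  (2-2)^2=0, (1-1)^2=0, (7-4)^2=9, (6-6)^2=0, (8-8)^2=0, (5-5)^2=0, (3-3)^2=0, (9-9)^2=0, (4-7)^2=9
sum(d^2) = 18.
Step 3: rho = 1 - 6*18 / (9*(9^2 - 1)) = 1 - 108/720 = 0.850000.
Step 4: Under H0, t = rho * sqrt((n-2)/(1-rho^2)) = 4.2691 ~ t(7).
Step 5: Two-sided p-value from the t-distribution with 7 df = 0.003705.
Step 6: alpha = 0.1. reject H0.

rho = 0.8500, p = 0.003705, reject H0 at alpha = 0.1.
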